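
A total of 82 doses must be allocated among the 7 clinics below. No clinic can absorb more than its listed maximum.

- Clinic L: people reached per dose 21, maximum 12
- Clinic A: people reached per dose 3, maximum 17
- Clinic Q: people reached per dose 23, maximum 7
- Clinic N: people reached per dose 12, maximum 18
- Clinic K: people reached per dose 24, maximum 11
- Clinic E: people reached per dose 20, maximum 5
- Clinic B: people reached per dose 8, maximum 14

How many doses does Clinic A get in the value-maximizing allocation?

15

Highest people reached per dose first: Clinic K 24 > Clinic Q 23 > Clinic L 21 > Clinic E 20 > Clinic N 12 > Clinic B 8 > Clinic A 3.
Clinic K takes 11 to reach its cap of 11 ; 71 left.
Clinic Q takes 7 to reach its cap of 7 ; 64 left.
Give Clinic L 12 to hit its cap of 12 ; 52 left.
Clinic E takes 5 to reach its cap of 5 ; 47 left.
Clinic N: +18 to 18 (cap) ; 29 left.
Clinic B takes 14 to reach its cap of 14 ; 15 left.
Only 15 left; Clinic A takes them to reach 15.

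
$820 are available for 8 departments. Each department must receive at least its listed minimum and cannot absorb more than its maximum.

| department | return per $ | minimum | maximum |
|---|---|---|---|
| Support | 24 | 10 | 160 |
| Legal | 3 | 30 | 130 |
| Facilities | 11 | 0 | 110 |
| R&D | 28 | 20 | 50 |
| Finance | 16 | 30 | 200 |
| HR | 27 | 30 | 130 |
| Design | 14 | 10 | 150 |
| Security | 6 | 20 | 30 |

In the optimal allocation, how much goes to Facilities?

80

Meeting every minimum uses 10+30+0+20+30+30+10+20 = 150 $, leaving 670.
Highest return per $ first: R&D 28 > HR 27 > Support 24 > Finance 16 > Design 14 > Facilities 11 > Security 6 > Legal 3.
R&D takes 30 more to reach its cap of 50 — 640 left.
Give HR 100 more to hit its cap of 130 — 540 left.
Support takes 150 more to reach its cap of 160 — 390 left.
Finance: +170 to 200 (cap) — 220 left.
Give Design 140 more to hit its cap of 150 — 80 left.
Facilities: +80 (room for 110) → 80. Pool exhausted.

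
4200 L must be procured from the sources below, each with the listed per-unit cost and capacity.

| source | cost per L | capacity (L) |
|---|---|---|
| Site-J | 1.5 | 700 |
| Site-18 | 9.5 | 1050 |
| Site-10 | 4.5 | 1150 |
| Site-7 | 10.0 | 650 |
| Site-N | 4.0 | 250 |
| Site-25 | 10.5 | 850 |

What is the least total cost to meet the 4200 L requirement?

27900

Fill from the cheapest source first.
Site-J (1.5): use full 700 → 3500 L to go.
Take 250 from Site-N at 4.0 → need 3250 more.
Site-10 (4.5): use full 1150 → 2100 L to go.
Site-18 (9.5): use full 1050 → 1050 L to go.
Take 650 from Site-7 at 10.0 → need 400 more.
Site-25 (10.5): take the remaining 400 → done.
Cost = 700×1.5 + 250×4.0 + 1150×4.5 + 1050×9.5 + 650×10.0 + 400×10.5 = 27900.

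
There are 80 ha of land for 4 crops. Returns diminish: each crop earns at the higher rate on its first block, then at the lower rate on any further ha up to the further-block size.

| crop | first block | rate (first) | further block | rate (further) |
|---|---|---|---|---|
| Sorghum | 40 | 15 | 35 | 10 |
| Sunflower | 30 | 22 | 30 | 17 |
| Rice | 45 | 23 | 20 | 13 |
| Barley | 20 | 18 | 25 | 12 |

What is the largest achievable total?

1785

Rank every tier by rate: Rice/T1 23 > Sunflower/T1 22 > Barley/T1 18 > Sunflower/T2 17 > Sorghum/T1 15 > Rice/T2 13 > Barley/T2 12 > Sorghum/T2 10.
Rice T1 at 23: fill all 45 ; 35 left.
Fill Sunflower T1 block (30 at 22) ; 5 left.
Barley/T1: +5 of 20 at 18; pool empty.
Total = 23×45 + 22×30 + 18×5 = 1785.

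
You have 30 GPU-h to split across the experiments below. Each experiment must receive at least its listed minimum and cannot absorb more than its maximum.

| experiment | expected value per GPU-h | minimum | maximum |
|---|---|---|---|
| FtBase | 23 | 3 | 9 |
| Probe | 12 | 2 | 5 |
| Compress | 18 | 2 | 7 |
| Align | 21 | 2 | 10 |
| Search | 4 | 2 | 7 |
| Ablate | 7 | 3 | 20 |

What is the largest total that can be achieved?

542

Meeting every minimum uses 3+2+2+2+2+3 = 14 GPU-h, leaving 16.
Highest expected value per GPU-h first: FtBase 23 > Align 21 > Compress 18 > Probe 12 > Ablate 7 > Search 4.
FtBase: +6 to 9 (cap) ; 10 left.
Align takes 8 more to reach its cap of 10 ; 2 left.
Compress has room for 5 more but only 2 remain, so it gets 4.
Total = 23×9 + 12×2 + 18×4 + 21×10 + 4×2 + 7×3 = 542.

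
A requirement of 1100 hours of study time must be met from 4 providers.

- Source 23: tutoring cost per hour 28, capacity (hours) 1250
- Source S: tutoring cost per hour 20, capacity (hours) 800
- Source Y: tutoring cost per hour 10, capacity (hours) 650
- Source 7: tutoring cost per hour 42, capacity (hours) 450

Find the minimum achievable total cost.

Fill from the cheapest provider first.
Source Y at 10: take all 650 hours → 450 still needed.
Source S (20): take the remaining 450 → done.
Source 23, Source 7: unused.
Cost = 650×10 + 450×20 = 15500.

15500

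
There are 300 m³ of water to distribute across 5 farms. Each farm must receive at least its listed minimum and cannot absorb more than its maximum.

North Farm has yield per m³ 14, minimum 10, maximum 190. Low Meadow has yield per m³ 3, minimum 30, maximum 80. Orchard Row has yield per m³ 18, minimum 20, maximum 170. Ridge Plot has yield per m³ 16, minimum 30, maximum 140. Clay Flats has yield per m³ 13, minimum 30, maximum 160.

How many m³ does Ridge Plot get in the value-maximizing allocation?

60

Meeting every minimum uses 10+30+20+30+30 = 120 m³, leaving 180.
Order the farms by yield per m³: Orchard Row 18 > Ridge Plot 16 > North Farm 14 > Clay Flats 13 > Low Meadow 3.
Give Orchard Row 150 more to hit its cap of 170 → 30 left.
Ridge Plot: +30 (room for 110) → 60. Pool exhausted.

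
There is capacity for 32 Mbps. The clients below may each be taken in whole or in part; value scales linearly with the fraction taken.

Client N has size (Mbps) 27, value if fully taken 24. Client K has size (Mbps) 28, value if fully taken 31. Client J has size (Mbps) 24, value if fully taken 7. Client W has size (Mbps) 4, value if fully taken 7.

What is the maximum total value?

38

Best value per unit of size first: Client W 7/4≈1.75, Client K 31/28≈1.11, Client N 24/27≈0.889, Client J 7/24≈0.292.
Client W: take in full, 4 Mbps for value 7 ; 28 left.
Client K: take in full, 28 Mbps for value 31 ; 0 left.
Total value = 38.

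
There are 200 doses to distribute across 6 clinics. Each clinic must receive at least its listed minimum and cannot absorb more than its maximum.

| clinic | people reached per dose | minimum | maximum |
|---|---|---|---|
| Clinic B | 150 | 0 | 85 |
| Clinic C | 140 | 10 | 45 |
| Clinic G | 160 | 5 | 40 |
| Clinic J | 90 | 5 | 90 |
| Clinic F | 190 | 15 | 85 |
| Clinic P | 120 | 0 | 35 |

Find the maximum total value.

Meeting every minimum uses 0+10+5+5+15+0 = 35 doses, leaving 165.
Order the clinics by people reached per dose: Clinic F 190 > Clinic G 160 > Clinic B 150 > Clinic C 140 > Clinic P 120 > Clinic J 90.
Give Clinic F 70 more to hit its cap of 85 → 95 left.
Clinic G takes 35 more to reach its cap of 40 → 60 left.
Clinic B has room for 85 more but only 60 remain, so it gets 60.
Total = 150×60 + 140×10 + 160×40 + 90×5 + 190×85 = 33400.

33400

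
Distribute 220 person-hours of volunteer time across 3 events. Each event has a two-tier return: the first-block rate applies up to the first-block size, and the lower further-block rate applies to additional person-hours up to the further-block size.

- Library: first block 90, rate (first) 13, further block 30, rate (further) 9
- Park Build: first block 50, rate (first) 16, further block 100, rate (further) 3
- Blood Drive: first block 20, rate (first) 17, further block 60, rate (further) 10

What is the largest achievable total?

2910

Rank every tier by rate: Blood Drive/T1 17 > Park Build/T1 16 > Library/T1 13 > Blood Drive/T2 10 > Library/T2 9 > Park Build/T2 3.
Fill Blood Drive T1 block (20 at 17) ; 200 left.
Fill Park Build T1 block (50 at 16) ; 150 left.
Library T1 at 13: fill all 90 ; 60 left.
Fill Blood Drive T2 block (60 at 10) ; 0 left.
Total = 17×20 + 16×50 + 13×90 + 10×60 = 2910.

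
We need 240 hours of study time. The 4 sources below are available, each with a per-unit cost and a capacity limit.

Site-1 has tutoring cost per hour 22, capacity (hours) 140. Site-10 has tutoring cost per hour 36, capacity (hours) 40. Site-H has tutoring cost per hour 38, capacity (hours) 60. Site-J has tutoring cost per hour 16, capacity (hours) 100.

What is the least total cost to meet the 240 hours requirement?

Cheapest first:
Take 100 from Site-J at 16 ; need 140 more.
Site-1 (22): use full 140 ; 0 hours to go.
Site-10, Site-H: unused.
Cost = 100×16 + 140×22 = 4680.

4680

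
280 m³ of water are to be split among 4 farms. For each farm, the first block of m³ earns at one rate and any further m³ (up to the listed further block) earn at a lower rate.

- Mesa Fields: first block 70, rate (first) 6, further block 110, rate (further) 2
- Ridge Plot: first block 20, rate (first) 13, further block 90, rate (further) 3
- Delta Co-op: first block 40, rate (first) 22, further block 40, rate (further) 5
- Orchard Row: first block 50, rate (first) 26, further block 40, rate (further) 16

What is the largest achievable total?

Rank every tier by rate: Orchard Row/T1 26 > Delta Co-op/T1 22 > Orchard Row/T2 16 > Ridge Plot/T1 13 > Mesa Fields/T1 6 > Delta Co-op/T2 5 > Ridge Plot/T2 3 > Mesa Fields/T2 2.
Orchard Row/T1 (26): +50 — 230 left.
Fill Delta Co-op T1 block (40 at 22) — 190 left.
Orchard Row/T2 (16): +40 — 150 left.
Ridge Plot T1 at 13: fill all 20 — 130 left.
Mesa Fields T1 at 6: fill all 70 — 60 left.
Delta Co-op/T2 (5): +40 — 20 left.
Ridge Plot/T2: +20 of 90 at 3; pool empty.
Total = 26×50 + 22×40 + 16×40 + 13×20 + 6×70 + 5×40 + 3×20 = 3760.

3760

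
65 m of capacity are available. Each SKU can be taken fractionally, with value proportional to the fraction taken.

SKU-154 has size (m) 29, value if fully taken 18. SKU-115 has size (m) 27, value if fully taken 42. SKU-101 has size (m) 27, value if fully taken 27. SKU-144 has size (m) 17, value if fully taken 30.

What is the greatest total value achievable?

93

Rank by value-to-size ratio: SKU-144 30/17≈1.76, SKU-115 42/27≈1.56, SKU-101 27/27≈1, SKU-154 18/29≈0.621.
Take all of SKU-144 (17 m, value 30) — 48 m left.
All 27 m of SKU-115 fit (value 42) — 21 remain.
Only 21 m remain; take 21/27 of SKU-101 for value 27×21/27 = 21.
Total value = 93.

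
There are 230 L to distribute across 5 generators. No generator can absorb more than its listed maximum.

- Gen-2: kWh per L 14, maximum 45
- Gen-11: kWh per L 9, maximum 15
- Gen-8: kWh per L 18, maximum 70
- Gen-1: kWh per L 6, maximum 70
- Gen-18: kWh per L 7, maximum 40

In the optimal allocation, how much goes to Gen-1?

60

Highest kWh per L first: Gen-8 18 > Gen-2 14 > Gen-11 9 > Gen-18 7 > Gen-1 6.
Gen-8: +70 to 70 (cap) ; 160 left.
Give Gen-2 45 to hit its cap of 45 ; 115 left.
Give Gen-11 15 to hit its cap of 15 ; 100 left.
Gen-18: +40 to 40 (cap) ; 60 left.
Gen-1 has room for 70 but only 60 remain, so it gets 60.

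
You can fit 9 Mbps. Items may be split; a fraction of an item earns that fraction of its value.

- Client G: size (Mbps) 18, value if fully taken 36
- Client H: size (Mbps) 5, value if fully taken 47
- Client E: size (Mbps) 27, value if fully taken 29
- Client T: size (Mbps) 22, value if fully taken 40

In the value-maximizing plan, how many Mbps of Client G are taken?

Best value per unit of size first: Client H 47/5≈9.4, Client G 36/18≈2, Client T 40/22≈1.82, Client E 29/27≈1.07.
All 5 Mbps of Client H fit (value 47) ; 4 remain.
Fill the last 4 Mbps with part of Client G: 4/18 of it earns 8.

4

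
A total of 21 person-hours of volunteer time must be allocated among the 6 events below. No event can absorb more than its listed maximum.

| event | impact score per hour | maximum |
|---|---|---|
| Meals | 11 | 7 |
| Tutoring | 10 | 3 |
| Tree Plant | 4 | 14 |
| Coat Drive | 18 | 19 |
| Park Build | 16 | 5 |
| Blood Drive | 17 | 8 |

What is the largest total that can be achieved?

Rank by impact score per hour: Coat Drive 18 > Blood Drive 17 > Park Build 16 > Meals 11 > Tutoring 10 > Tree Plant 4.
Coat Drive: +19 to 19 (cap) → 2 left.
Blood Drive: +2 (room for 8) → 2. Pool exhausted.
Total = 18×19 + 17×2 = 376.

376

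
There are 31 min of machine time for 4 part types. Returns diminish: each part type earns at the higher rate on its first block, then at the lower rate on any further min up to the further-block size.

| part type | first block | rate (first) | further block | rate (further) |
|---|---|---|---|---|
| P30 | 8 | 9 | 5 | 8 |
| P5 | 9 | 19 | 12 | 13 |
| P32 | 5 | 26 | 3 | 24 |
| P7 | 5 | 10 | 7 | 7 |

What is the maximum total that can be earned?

549

Treat each block as its own option and order by rate: P32/tier1 26 > P32/tier2 24 > P5/tier1 19 > P5/tier2 13 > P7/tier1 10 > P30/tier1 9 > P30/tier2 8 > P7/tier2 7.
P32/tier1 (26): +5 — 26 left.
Fill P32 tier2 block (3 at 24) — 23 left.
P5/tier1 (19): +9 — 14 left.
P5/tier2 (13): +12 — 2 left.
2 remain; put them into P7 tier1 at 10.
Total = 26×5 + 24×3 + 19×9 + 13×12 + 10×2 = 549.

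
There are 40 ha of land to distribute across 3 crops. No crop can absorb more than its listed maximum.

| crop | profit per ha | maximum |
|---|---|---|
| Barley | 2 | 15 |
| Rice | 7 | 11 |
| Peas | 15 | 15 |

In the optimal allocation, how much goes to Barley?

Order the crops by profit per ha: Peas 15 > Rice 7 > Barley 2.
Peas: +15 to 15 (cap) → 25 left.
Give Rice 11 to hit its cap of 11 → 14 left.
Only 14 left; Barley takes them to reach 14.

14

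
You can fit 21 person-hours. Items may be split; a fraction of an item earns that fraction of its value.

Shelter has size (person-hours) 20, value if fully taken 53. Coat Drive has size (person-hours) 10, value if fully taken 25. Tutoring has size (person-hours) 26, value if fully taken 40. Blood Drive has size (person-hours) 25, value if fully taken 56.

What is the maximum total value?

55.5

Rank by value-to-size ratio: Shelter 53/20≈2.65, Coat Drive 25/10≈2.5, Blood Drive 56/25≈2.24, Tutoring 40/26≈1.54.
All 20 person-hours of Shelter fit (value 53) → 1 remain.
1 person-hours left: a 1/10 share of Coat Drive gives 25×1/10 = 2.5.
Total value = 55.5.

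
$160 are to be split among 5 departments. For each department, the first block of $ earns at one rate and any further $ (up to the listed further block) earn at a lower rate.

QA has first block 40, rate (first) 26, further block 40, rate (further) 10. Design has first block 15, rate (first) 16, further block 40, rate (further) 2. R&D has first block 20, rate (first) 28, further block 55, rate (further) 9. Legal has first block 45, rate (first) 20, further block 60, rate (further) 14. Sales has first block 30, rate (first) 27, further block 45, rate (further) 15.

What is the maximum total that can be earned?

Rank every tier by rate: R&D/first 28 > Sales/first 27 > QA/first 26 > Legal/first 20 > Design/first 16 > Sales/second 15 > Legal/second 14 > QA/second 10 > R&D/second 9 > Design/second 2.
R&D first at 28: fill all 20 ; 140 left.
Sales first at 27: fill all 30 ; 110 left.
QA first at 26: fill all 40 ; 70 left.
Legal first at 20: fill all 45 ; 25 left.
Fill Design first block (15 at 16) ; 10 left.
Sales second at 15: only 10 left, fill 10.
Total = 28×20 + 27×30 + 26×40 + 20×45 + 16×15 + 15×10 = 3700.

3700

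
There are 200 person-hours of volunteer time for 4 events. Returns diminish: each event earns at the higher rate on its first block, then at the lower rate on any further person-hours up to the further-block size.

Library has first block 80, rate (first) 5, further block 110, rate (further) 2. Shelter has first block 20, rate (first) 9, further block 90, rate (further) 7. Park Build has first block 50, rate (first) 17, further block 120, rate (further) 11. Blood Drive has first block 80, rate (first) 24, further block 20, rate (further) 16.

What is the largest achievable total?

Treat each block as its own option and order by rate: Blood Drive/T1 24 > Park Build/T1 17 > Blood Drive/T2 16 > Park Build/T2 11 > Shelter/T1 9 > Shelter/T2 7 > Library/T1 5 > Library/T2 2.
Blood Drive/T1 (24): +80 — 120 left.
Fill Park Build T1 block (50 at 17) — 70 left.
Blood Drive/T2 (16): +20 — 50 left.
Park Build T2 at 11: only 50 left, fill 50.
Total = 24×80 + 17×50 + 16×20 + 11×50 = 3640.

3640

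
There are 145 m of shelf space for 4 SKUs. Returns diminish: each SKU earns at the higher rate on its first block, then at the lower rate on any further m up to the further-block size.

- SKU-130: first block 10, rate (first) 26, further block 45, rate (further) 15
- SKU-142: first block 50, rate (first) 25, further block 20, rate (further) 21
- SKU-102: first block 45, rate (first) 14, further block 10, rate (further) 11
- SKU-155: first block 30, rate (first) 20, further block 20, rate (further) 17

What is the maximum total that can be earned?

3095

Treat each block as its own option and order by rate: SKU-130/tier1 26 > SKU-142/tier1 25 > SKU-142/tier2 21 > SKU-155/tier1 20 > SKU-155/tier2 17 > SKU-130/tier2 15 > SKU-102/tier1 14 > SKU-102/tier2 11.
SKU-130/tier1 (26): +10 → 135 left.
SKU-142/tier1 (25): +50 → 85 left.
SKU-142 tier2 at 21: fill all 20 → 65 left.
Fill SKU-155 tier1 block (30 at 20) → 35 left.
SKU-155 tier2 at 17: fill all 20 → 15 left.
15 remain; put them into SKU-130 tier2 at 15.
Total = 26×10 + 25×50 + 21×20 + 20×30 + 17×20 + 15×15 = 3095.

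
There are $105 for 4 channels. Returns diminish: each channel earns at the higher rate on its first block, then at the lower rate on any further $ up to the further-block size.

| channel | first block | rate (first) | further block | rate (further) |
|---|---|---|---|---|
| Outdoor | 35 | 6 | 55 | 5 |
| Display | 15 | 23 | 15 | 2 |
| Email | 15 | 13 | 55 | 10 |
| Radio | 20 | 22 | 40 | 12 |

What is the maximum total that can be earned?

1610

Order all 8 blocks by rate: Display/T1 23 > Radio/T1 22 > Email/T1 13 > Radio/T2 12 > Email/T2 10 > Outdoor/T1 6 > Outdoor/T2 5 > Display/T2 2.
Display T1 at 23: fill all 15 ; 90 left.
Fill Radio T1 block (20 at 22) ; 70 left.
Email/T1 (13): +15 ; 55 left.
Radio T2 at 12: fill all 40 ; 15 left.
Email T2 at 10: only 15 left, fill 15.
Total = 23×15 + 22×20 + 13×15 + 12×40 + 10×15 = 1610.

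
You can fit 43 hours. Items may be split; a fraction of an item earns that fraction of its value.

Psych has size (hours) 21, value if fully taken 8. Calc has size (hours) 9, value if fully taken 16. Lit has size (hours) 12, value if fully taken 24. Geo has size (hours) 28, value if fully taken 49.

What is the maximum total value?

78.5

Sort by value density: Lit 24/12≈2, Calc 16/9≈1.78, Geo 49/28≈1.75, Psych 8/21≈0.381.
Lit: take in full, 12 hours for value 24 — 31 left.
All 9 hours of Calc fit (value 16) — 22 remain.
Fill the last 22 hours with part of Geo: 22/28 of it earns 38.5.
Total value = 78.5.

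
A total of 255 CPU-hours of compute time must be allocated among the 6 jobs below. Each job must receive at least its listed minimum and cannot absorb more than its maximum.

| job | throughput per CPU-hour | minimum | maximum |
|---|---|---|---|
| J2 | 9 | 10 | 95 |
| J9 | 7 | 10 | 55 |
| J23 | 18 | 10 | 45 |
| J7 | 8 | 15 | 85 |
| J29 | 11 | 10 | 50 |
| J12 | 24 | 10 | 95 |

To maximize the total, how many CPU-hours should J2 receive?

Meeting every minimum uses 10+10+10+15+10+10 = 65 CPU-hours, leaving 190.
Order the jobs by throughput per CPU-hour: J12 24 > J23 18 > J29 11 > J2 9 > J7 8 > J9 7.
Give J12 85 more to hit its cap of 95 — 105 left.
J23: +35 to 45 (cap) — 70 left.
J29 takes 40 more to reach its cap of 50 — 30 left.
Only 30 left; J2 takes them to reach 40.

40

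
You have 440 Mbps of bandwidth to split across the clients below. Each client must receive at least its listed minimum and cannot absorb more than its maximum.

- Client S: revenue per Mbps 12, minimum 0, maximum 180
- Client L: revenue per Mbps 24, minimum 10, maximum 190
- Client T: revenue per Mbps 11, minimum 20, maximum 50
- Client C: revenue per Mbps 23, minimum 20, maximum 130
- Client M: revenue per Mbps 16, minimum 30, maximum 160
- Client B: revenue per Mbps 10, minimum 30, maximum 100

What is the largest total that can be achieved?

Meeting every minimum uses 0+10+20+20+30+30 = 110 Mbps, leaving 330.
Highest revenue per Mbps first: Client L 24 > Client C 23 > Client M 16 > Client S 12 > Client T 11 > Client B 10.
Client L takes 180 more to reach its cap of 190 → 150 left.
Client C: +110 to 130 (cap) → 40 left.
Client M has room for 130 more but only 40 remain, so it gets 70.
Total = 24×190 + 11×20 + 23×130 + 16×70 + 10×30 = 9190.

9190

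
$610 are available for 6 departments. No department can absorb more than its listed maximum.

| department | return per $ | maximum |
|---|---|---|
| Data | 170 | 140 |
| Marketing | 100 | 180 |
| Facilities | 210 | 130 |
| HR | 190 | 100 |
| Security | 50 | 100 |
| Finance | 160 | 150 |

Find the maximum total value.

Highest return per $ first: Facilities 210 > HR 190 > Data 170 > Finance 160 > Marketing 100 > Security 50.
Facilities: +130 to 130 (cap) → 480 left.
HR takes 100 to reach its cap of 100 → 380 left.
Data: +140 to 140 (cap) → 240 left.
Give Finance 150 to hit its cap of 150 → 90 left.
Only 90 left; Marketing takes them to reach 90.
Total = 170×140 + 100×90 + 210×130 + 190×100 + 160×150 = 103100.

103100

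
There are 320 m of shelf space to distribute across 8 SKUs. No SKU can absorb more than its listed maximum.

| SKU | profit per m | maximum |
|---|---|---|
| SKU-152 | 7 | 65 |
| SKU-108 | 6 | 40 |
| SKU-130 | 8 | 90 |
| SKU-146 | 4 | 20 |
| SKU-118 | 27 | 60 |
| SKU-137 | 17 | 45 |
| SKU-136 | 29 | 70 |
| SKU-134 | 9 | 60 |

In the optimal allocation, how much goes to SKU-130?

85

Highest profit per m first: SKU-136 29 > SKU-118 27 > SKU-137 17 > SKU-134 9 > SKU-130 8 > SKU-152 7 > SKU-108 6 > SKU-146 4.
SKU-136: +70 to 70 (cap) → 250 left.
Give SKU-118 60 to hit its cap of 60 → 190 left.
SKU-137 takes 45 to reach its cap of 45 → 145 left.
SKU-134: +60 to 60 (cap) → 85 left.
SKU-130 has room for 90 but only 85 remain, so it gets 85.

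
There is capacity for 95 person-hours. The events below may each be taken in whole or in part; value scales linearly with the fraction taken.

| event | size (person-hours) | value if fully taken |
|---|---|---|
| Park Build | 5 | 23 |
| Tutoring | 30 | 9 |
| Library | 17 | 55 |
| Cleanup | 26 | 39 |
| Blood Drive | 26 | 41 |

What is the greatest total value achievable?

Rank by value-to-size ratio: Park Build 23/5≈4.6, Library 55/17≈3.24, Blood Drive 41/26≈1.58, Cleanup 39/26≈1.5, Tutoring 9/30≈0.3.
Park Build: take in full, 5 person-hours for value 23 ; 90 left.
Library: take in full, 17 person-hours for value 55 ; 73 left.
All 26 person-hours of Blood Drive fit (value 41) ; 47 remain.
Cleanup: take in full, 26 person-hours for value 39 ; 21 left.
Fill the last 21 person-hours with part of Tutoring: 21/30 of it earns 6.3.
Total value = 164.3.

164.3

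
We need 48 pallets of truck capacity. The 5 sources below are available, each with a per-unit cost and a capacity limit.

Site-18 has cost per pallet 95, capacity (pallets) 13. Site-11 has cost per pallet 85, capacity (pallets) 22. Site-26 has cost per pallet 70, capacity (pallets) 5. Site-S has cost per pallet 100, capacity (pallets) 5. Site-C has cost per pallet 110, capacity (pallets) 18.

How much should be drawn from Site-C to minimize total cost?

3

Cheapest first:
Take 5 from Site-26 at 70 → need 43 more.
Site-11 at 85: take all 22 pallets → 21 still needed.
Site-18 (95): use full 13 → 8 pallets to go.
Take 5 from Site-S at 100 → need 3 more.
Site-C (110): take the remaining 3 → done.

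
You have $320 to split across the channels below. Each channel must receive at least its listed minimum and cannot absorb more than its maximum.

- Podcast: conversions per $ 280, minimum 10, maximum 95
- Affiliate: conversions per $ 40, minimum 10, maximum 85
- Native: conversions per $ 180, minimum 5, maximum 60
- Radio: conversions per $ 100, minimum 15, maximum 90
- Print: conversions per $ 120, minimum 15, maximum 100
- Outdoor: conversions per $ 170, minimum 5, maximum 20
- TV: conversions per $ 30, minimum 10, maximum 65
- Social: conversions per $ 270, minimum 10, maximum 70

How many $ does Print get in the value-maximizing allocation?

40

Meeting every minimum uses 10+10+5+15+15+5+10+10 = 80 $, leaving 240.
Highest conversions per $ first: Podcast 280 > Social 270 > Native 180 > Outdoor 170 > Print 120 > Radio 100 > Affiliate 40 > TV 30.
Podcast takes 85 more to reach its cap of 95 → 155 left.
Social takes 60 more to reach its cap of 70 → 95 left.
Native: +55 to 60 (cap) → 40 left.
Outdoor: +15 to 20 (cap) → 25 left.
Only 25 left; Print takes them to reach 40.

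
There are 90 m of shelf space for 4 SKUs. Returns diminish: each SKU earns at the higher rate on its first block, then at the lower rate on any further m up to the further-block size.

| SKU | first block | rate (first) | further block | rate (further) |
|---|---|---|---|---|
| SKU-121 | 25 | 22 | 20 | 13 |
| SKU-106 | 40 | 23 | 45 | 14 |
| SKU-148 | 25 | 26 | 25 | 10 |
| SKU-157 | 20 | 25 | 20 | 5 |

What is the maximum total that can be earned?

Order all 8 blocks by rate: SKU-148/tier1 26 > SKU-157/tier1 25 > SKU-106/tier1 23 > SKU-121/tier1 22 > SKU-106/tier2 14 > SKU-121/tier2 13 > SKU-148/tier2 10 > SKU-157/tier2 5.
SKU-148 tier1 at 26: fill all 25 — 65 left.
Fill SKU-157 tier1 block (20 at 25) — 45 left.
SKU-106/tier1 (23): +40 — 5 left.
SKU-121/tier1: +5 of 25 at 22; pool empty.
Total = 26×25 + 25×20 + 23×40 + 22×5 = 2180.

2180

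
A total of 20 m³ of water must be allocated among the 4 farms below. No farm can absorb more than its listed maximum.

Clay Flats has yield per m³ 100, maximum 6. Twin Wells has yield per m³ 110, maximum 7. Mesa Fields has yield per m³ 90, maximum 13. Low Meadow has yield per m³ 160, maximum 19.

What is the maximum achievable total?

Order the farms by yield per m³: Low Meadow 160 > Twin Wells 110 > Clay Flats 100 > Mesa Fields 90.
Low Meadow: +19 to 19 (cap) → 1 left.
Twin Wells has room for 7 but only 1 remain, so it gets 1.
Total = 110×1 + 160×19 = 3150.

3150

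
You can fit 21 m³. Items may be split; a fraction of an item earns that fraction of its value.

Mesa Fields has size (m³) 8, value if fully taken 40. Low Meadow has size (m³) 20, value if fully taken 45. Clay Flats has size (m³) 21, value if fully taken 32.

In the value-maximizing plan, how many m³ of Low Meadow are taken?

13

Rank by value-to-size ratio: Mesa Fields 40/8≈5, Low Meadow 45/20≈2.25, Clay Flats 32/21≈1.52.
Take all of Mesa Fields (8 m³, value 40) — 13 m³ left.
Only 13 m³ remain; take 13/20 of Low Meadow for value 45×13/20 = 29.25.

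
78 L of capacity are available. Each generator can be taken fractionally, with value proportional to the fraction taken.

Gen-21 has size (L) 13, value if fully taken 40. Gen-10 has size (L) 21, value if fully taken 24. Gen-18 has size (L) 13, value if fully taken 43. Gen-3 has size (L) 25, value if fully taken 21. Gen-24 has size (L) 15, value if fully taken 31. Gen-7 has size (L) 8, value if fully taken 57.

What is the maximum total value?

Rank by value-to-size ratio: Gen-7 57/8≈7.12, Gen-18 43/13≈3.31, Gen-21 40/13≈3.08, Gen-24 31/15≈2.07, Gen-10 24/21≈1.14, Gen-3 21/25≈0.84.
Gen-7: take in full, 8 L for value 57 → 70 left.
Gen-18: take in full, 13 L for value 43 → 57 left.
Take all of Gen-21 (13 L, value 40) → 44 L left.
All 15 L of Gen-24 fit (value 31) → 29 remain.
Take all of Gen-10 (21 L, value 24) → 8 L left.
Fill the last 8 L with part of Gen-3: 8/25 of it earns 6.72.
Total value = 201.72.

201.72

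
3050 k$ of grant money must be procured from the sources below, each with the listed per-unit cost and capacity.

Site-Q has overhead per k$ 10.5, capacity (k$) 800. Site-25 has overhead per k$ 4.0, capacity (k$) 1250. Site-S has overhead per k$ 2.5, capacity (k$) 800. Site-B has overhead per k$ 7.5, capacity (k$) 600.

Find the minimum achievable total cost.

Fill from the cheapest source first.
Site-S at 2.5: take all 800 k$ ; 2250 still needed.
Site-25 at 4.0: take all 1250 k$ ; 1000 still needed.
Site-B at 7.5: take all 600 k$ ; 400 still needed.
Take 400 from Site-Q at 10.5 to finish.
Cost = 800×2.5 + 1250×4.0 + 600×7.5 + 400×10.5 = 15700.

15700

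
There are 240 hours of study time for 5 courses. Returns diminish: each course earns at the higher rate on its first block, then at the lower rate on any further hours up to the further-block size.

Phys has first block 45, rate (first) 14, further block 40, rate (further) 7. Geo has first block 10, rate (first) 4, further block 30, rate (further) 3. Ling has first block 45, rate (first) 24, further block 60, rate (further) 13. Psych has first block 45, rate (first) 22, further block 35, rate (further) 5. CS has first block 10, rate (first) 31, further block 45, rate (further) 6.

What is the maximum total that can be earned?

4035

Rank every tier by rate: CS/first 31 > Ling/first 24 > Psych/first 22 > Phys/first 14 > Ling/second 13 > Phys/second 7 > CS/second 6 > Psych/second 5 > Geo/first 4 > Geo/second 3.
CS first at 31: fill all 10 → 230 left.
Ling/first (24): +45 → 185 left.
Psych first at 22: fill all 45 → 140 left.
Fill Phys first block (45 at 14) → 95 left.
Ling second at 13: fill all 60 → 35 left.
Phys/second: +35 of 40 at 7; pool empty.
Total = 31×10 + 24×45 + 22×45 + 14×45 + 13×60 + 7×35 = 4035.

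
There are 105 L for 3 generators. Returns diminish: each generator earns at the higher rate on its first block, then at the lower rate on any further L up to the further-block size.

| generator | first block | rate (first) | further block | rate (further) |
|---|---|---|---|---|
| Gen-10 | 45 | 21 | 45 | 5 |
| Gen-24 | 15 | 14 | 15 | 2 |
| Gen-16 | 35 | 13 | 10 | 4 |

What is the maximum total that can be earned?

Treat each block as its own option and order by rate: Gen-10/T1 21 > Gen-24/T1 14 > Gen-16/T1 13 > Gen-10/T2 5 > Gen-16/T2 4 > Gen-24/T2 2.
Fill Gen-10 T1 block (45 at 21) ; 60 left.
Fill Gen-24 T1 block (15 at 14) ; 45 left.
Gen-16/T1 (13): +35 ; 10 left.
Gen-10/T2: +10 of 45 at 5; pool empty.
Total = 21×45 + 14×15 + 13×35 + 5×10 = 1660.

1660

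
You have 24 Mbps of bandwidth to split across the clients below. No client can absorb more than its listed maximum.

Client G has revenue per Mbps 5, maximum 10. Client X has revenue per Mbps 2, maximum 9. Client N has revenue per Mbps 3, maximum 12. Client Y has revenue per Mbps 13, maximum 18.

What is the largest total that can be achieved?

Order the clients by revenue per Mbps: Client Y 13 > Client G 5 > Client N 3 > Client X 2.
Client Y: +18 to 18 (cap) → 6 left.
Client G: +6 (room for 10) → 6. Pool exhausted.
Total = 5×6 + 13×18 = 264.

264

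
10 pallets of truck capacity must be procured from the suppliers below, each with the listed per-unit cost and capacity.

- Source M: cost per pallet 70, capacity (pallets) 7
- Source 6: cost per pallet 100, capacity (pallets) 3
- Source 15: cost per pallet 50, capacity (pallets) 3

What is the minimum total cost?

640

Fill from the cheapest supplier first.
Take 3 from Source 15 at 50 ; need 7 more.
Source M (70): use full 7 ; 0 pallets to go.
Source 6: unused.
Cost = 3×50 + 7×70 = 640.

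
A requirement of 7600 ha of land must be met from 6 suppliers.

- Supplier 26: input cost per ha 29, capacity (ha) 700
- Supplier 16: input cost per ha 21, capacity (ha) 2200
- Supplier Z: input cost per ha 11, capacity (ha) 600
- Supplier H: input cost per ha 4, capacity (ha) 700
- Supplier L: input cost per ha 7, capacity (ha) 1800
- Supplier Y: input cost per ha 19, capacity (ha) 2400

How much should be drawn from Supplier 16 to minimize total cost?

Fill from the cheapest supplier first.
Take 700 from Supplier H at 4 — need 6900 more.
Take 1800 from Supplier L at 7 — need 5100 more.
Take 600 from Supplier Z at 11 — need 4500 more.
Supplier Y at 19: take all 2400 ha — 2100 still needed.
Take 2100 from Supplier 16 at 21 to finish.
Supplier 26: unused.

2100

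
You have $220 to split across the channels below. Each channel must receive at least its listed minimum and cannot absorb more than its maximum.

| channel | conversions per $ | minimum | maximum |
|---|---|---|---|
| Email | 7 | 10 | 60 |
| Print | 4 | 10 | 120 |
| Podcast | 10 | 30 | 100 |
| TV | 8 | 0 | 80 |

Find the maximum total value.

1890

Meeting every minimum uses 10+10+30+0 = 50 $, leaving 170.
Highest conversions per $ first: Podcast 10 > TV 8 > Email 7 > Print 4.
Podcast takes 70 more to reach its cap of 100 — 100 left.
TV takes 80 more to reach its cap of 80 — 20 left.
Email: +20 (room for 50) → 30. Pool exhausted.
Total = 7×30 + 4×10 + 10×100 + 8×80 = 1890.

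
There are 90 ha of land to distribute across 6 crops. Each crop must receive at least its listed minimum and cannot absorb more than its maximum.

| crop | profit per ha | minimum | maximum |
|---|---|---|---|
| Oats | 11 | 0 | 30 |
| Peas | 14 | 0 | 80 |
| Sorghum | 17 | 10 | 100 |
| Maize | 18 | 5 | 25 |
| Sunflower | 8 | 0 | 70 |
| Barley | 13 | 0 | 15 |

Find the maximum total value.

1555

Meeting every minimum uses 0+0+10+5+0+0 = 15 ha, leaving 75.
Order the crops by profit per ha: Maize 18 > Sorghum 17 > Peas 14 > Barley 13 > Oats 11 > Sunflower 8.
Maize: +20 to 25 (cap) ; 55 left.
Sorghum: +55 (room for 90) → 65. Pool exhausted.
Total = 17×65 + 18×25 = 1555.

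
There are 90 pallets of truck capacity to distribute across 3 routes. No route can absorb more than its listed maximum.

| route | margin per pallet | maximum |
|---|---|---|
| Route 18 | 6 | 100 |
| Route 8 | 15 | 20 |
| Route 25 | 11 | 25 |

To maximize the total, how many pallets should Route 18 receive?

Rank by margin per pallet: Route 8 15 > Route 25 11 > Route 18 6.
Route 8 takes 20 to reach its cap of 20 — 70 left.
Route 25: +25 to 25 (cap) — 45 left.
Route 18 has room for 100 but only 45 remain, so it gets 45.

45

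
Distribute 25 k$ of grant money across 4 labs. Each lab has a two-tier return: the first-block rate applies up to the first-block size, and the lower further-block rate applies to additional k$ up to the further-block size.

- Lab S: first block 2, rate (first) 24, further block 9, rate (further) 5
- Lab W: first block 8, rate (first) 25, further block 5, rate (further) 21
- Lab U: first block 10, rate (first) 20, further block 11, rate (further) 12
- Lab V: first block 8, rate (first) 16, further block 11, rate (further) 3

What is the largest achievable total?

Order all 8 blocks by rate: Lab W/first 25 > Lab S/first 24 > Lab W/second 21 > Lab U/first 20 > Lab V/first 16 > Lab U/second 12 > Lab S/second 5 > Lab V/second 3.
Lab W/first (25): +8 ; 17 left.
Lab S/first (24): +2 ; 15 left.
Fill Lab W second block (5 at 21) ; 10 left.
Fill Lab U first block (10 at 20) ; 0 left.
Total = 25×8 + 24×2 + 21×5 + 20×10 = 553.

553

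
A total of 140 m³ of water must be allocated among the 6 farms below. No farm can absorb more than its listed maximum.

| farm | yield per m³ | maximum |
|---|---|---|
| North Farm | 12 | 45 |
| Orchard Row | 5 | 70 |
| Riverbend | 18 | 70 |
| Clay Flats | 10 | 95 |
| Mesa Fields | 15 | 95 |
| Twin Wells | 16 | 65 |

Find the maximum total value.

Rank by yield per m³: Riverbend 18 > Twin Wells 16 > Mesa Fields 15 > North Farm 12 > Clay Flats 10 > Orchard Row 5.
Riverbend: +70 to 70 (cap) — 70 left.
Twin Wells: +65 to 65 (cap) — 5 left.
Only 5 left; Mesa Fields takes them to reach 5.
Total = 18×70 + 15×5 + 16×65 = 2375.

2375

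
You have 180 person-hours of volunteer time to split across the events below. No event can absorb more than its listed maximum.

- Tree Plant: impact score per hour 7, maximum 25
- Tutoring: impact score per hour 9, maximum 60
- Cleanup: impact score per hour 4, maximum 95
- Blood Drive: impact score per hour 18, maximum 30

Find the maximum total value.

Order the events by impact score per hour: Blood Drive 18 > Tutoring 9 > Tree Plant 7 > Cleanup 4.
Blood Drive takes 30 to reach its cap of 30 ; 150 left.
Tutoring takes 60 to reach its cap of 60 ; 90 left.
Tree Plant takes 25 to reach its cap of 25 ; 65 left.
Only 65 left; Cleanup takes them to reach 65.
Total = 7×25 + 9×60 + 4×65 + 18×30 = 1515.

1515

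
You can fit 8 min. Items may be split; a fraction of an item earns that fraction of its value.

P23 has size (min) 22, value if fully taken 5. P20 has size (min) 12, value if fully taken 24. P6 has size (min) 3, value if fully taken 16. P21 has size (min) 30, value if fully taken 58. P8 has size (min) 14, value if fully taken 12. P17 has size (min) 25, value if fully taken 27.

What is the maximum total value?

Best value per unit of size first: P6 16/3≈5.33, P20 24/12≈2, P21 58/30≈1.93, P17 27/25≈1.08, P8 12/14≈0.857, P23 5/22≈0.227.
All 3 min of P6 fit (value 16) — 5 remain.
Only 5 min remain; take 5/12 of P20 for value 24×5/12 = 10.
Total value = 26.

26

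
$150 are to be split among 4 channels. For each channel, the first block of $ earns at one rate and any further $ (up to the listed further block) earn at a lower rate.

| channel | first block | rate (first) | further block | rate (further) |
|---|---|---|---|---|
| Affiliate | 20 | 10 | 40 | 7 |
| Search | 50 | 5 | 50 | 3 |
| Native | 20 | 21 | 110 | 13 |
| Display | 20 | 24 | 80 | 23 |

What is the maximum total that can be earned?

Treat each block as its own option and order by rate: Display/tier1 24 > Display/tier2 23 > Native/tier1 21 > Native/tier2 13 > Affiliate/tier1 10 > Affiliate/tier2 7 > Search/tier1 5 > Search/tier2 3.
Display/tier1 (24): +20 ; 130 left.
Display tier2 at 23: fill all 80 ; 50 left.
Fill Native tier1 block (20 at 21) ; 30 left.
30 remain; put them into Native tier2 at 13.
Total = 24×20 + 23×80 + 21×20 + 13×30 = 3130.

3130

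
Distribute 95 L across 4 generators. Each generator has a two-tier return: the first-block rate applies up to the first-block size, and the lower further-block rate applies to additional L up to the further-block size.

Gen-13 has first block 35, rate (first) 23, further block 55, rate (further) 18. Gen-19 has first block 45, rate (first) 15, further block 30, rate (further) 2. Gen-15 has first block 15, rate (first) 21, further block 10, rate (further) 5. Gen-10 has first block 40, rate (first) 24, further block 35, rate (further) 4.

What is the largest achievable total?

2170

Order all 8 blocks by rate: Gen-10/T1 24 > Gen-13/T1 23 > Gen-15/T1 21 > Gen-13/T2 18 > Gen-19/T1 15 > Gen-15/T2 5 > Gen-10/T2 4 > Gen-19/T2 2.
Gen-10 T1 at 24: fill all 40 → 55 left.
Fill Gen-13 T1 block (35 at 23) → 20 left.
Gen-15 T1 at 21: fill all 15 → 5 left.
Gen-13/T2: +5 of 55 at 18; pool empty.
Total = 24×40 + 23×35 + 21×15 + 18×5 = 2170.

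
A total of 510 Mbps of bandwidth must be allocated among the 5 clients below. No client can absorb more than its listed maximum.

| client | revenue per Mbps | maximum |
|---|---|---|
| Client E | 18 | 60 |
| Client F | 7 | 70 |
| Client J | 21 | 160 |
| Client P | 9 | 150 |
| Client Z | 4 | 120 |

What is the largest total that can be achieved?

Order the clients by revenue per Mbps: Client J 21 > Client E 18 > Client P 9 > Client F 7 > Client Z 4.
Give Client J 160 to hit its cap of 160 — 350 left.
Give Client E 60 to hit its cap of 60 — 290 left.
Client P: +150 to 150 (cap) — 140 left.
Give Client F 70 to hit its cap of 70 — 70 left.
Client Z has room for 120 but only 70 remain, so it gets 70.
Total = 18×60 + 7×70 + 21×160 + 9×150 + 4×70 = 6560.

6560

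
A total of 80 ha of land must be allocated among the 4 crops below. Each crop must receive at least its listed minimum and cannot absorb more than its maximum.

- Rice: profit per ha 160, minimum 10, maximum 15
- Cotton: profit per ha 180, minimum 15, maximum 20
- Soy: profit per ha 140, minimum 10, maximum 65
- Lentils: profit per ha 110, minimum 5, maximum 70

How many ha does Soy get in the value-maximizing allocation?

40

Meeting every minimum uses 10+15+10+5 = 40 ha, leaving 40.
Rank by profit per ha: Cotton 180 > Rice 160 > Soy 140 > Lentils 110.
Cotton takes 5 more to reach its cap of 20 → 35 left.
Give Rice 5 more to hit its cap of 15 → 30 left.
Only 30 left; Soy takes them to reach 40.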